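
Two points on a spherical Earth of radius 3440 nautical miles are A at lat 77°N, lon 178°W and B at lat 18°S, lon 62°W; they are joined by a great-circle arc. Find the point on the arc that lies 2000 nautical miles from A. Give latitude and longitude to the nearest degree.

From cos δ = sin φ₁ sin φ₂ + cos φ₁ cos φ₂ cos Δλ, the central angle is δ ≈ 1.977 rad (113.3°). The total great-circle distance is δ·R ≈ 1.977 × 3440 ≈ 6800 nmi, so the target fraction is f = 2000/6800 ≈ 0.294.
Interpolate at f ≈ 0.294 with slerp weights a = sin((1−f)δ)/sin δ ≈ 1.072, b = sin(fδ)/sin δ ≈ 0.598.
p = a·p₁ + b·p₂ ≈ (0.026, -0.510, 0.860); φ = arcsin(p_z) ≈ 59.27°, λ = atan2(p_y, p_x) ≈ -87.09°.

≈ lat 59°N, lon 87°W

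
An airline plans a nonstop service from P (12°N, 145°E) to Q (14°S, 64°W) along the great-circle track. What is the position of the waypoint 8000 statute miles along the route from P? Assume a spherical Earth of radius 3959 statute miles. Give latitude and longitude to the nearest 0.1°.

Convert each endpoint to a unit vector on the sphere (x = cos φ cos λ, y = cos φ sin λ, z = sin φ).
The central angle between the endpoints is δ = arccos(p₁·p₂) ≈ 2.647 rad (151.7°). The total great-circle distance is δ·R ≈ 2.647 × 3959 ≈ 10481 mi, so the target fraction is f = 8000/10481 ≈ 0.763.
Interpolate at f ≈ 0.763 with slerp weights a = sin((1−f)δ)/sin δ ≈ 1.237, b = sin(fδ)/sin δ ≈ 1.899.
p = a·p₁ + b·p₂ ≈ (-0.183, -0.962, -0.202); φ = arcsin(p_z) ≈ -11.67°, λ = atan2(p_y, p_x) ≈ -100.79°.

≈ (11.7°S, 100.8°W)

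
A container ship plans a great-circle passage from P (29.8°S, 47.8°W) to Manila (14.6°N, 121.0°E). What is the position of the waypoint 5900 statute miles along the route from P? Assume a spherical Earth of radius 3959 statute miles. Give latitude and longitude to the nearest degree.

≈ (47°S, 71°E)

From cos δ = sin φ₁ sin φ₂ + cos φ₁ cos φ₂ cos Δλ, the central angle is δ ≈ 2.821 rad (161.6°). The total great-circle distance is δ·R ≈ 2.821 × 3959 ≈ 11168 mi, so the target fraction is f = 5900/11168 ≈ 0.528.
Interpolate at f ≈ 0.528 with slerp weights a = sin((1−f)δ)/sin δ ≈ 3.081, b = sin(fδ)/sin δ ≈ 3.162.
p = a·p₁ + b·p₂ ≈ (0.220, 0.642, -0.734); φ = arcsin(p_z) ≈ -47.25°, λ = atan2(p_y, p_x) ≈ 71.08°.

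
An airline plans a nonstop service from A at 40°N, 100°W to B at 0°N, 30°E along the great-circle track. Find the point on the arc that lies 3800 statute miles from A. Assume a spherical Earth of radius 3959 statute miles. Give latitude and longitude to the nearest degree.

Write both endpoints as unit vectors p₁, p₂ with components (cos φ cos λ, cos φ sin λ, sin φ).
The central angle between the endpoints is δ = arccos(p₁·p₂) ≈ 2.086 rad (119.5°). The total great-circle distance is δ·R ≈ 2.086 × 3959 ≈ 8257 mi, so the target fraction is f = 3800/8257 ≈ 0.460.
Interpolate at f ≈ 0.460 with slerp weights a = sin((1−f)δ)/sin δ ≈ 1.037, b = sin(fδ)/sin δ ≈ 0.941.
p = a·p₁ + b·p₂ ≈ (0.677, -0.312, 0.667); φ = arcsin(p_z) ≈ 41.81°, λ = atan2(p_y, p_x) ≈ -24.73°.

≈ 42°N, 25°W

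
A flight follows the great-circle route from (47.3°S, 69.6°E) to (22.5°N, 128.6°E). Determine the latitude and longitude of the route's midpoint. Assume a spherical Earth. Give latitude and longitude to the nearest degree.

≈ (14°S, 104°E)

Write both endpoints as unit vectors p₁, p₂ with components (cos φ cos λ, cos φ sin λ, sin φ).
The central angle between the endpoints is δ = arccos(p₁·p₂) ≈ 1.529 rad (87.6°).
Interpolate at f = 1/2 with slerp weights a = sin((1−f)δ)/sin δ ≈ 0.693, b = sin(fδ)/sin δ ≈ 0.693.
p = a·p₁ + b·p₂ ≈ (-0.236, 0.941, -0.244); φ = arcsin(p_z) ≈ -14.13°, λ = atan2(p_y, p_x) ≈ 104.06°.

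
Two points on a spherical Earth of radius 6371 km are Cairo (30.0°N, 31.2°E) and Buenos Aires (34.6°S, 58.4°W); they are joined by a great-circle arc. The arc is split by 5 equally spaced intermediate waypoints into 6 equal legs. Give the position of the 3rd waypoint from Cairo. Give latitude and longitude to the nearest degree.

Write both endpoints as unit vectors p₁, p₂ with components (cos φ cos λ, cos φ sin λ, sin φ).
The central angle between the endpoints is δ = arccos(p₁·p₂) ≈ 1.853 rad (106.2°).
Interpolate at f = 3/6 with slerp weights a = sin((1−f)δ)/sin δ ≈ 0.833, b = sin(fδ)/sin δ ≈ 0.833.
p = a·p₁ + b·p₂ ≈ (0.976, -0.210, -0.056); φ = arcsin(p_z) ≈ -3.24°, λ = atan2(p_y, p_x) ≈ -12.16°.

≈ 3°S, 12°W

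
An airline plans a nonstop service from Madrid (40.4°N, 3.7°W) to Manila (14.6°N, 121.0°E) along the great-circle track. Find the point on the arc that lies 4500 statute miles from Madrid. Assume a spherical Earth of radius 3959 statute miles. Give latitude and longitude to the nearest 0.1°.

Convert each endpoint to a unit vector on the sphere (x = cos φ cos λ, y = cos φ sin λ, z = sin φ).
The central angle between the endpoints is δ = arccos(p₁·p₂) ≈ 1.830 rad (104.8°). The total great-circle distance is δ·R ≈ 1.830 × 3959 ≈ 7244 mi, so the target fraction is f = 4500/7244 ≈ 0.621.
Interpolate at f ≈ 0.621 with slerp weights a = sin((1−f)δ)/sin δ ≈ 0.661, b = sin(fδ)/sin δ ≈ 0.939.
p = a·p₁ + b·p₂ ≈ (0.035, 0.746, 0.665); φ = arcsin(p_z) ≈ 41.68°, λ = atan2(p_y, p_x) ≈ 87.35°.

≈ 41.7°N, 87.3°E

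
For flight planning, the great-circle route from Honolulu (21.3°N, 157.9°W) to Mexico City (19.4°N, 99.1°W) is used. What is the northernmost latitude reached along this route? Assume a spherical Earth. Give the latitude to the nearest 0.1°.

≈ 23.2°N

The great circle lies in the plane with unit normal n̂ = (p₁ × p₂)/|p₁ × p₂|.
Here n̂_z ≈ +0.919; the vertex latitude is φ_max = arccos|n̂_z| ≈ 23.2°.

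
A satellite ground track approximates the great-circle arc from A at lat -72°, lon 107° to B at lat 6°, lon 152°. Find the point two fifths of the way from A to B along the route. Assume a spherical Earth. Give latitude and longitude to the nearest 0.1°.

≈ lat -42.5°, lon 138.8°

The haversine formula gives a central angle δ ≈ 1.453 rad (83.2°) between the endpoints.
Interpolate at f = 2/5 with slerp weights a = sin((1−f)δ)/sin δ ≈ 0.771, b = sin(fδ)/sin δ ≈ 0.553.
p = a·p₁ + b·p₂ ≈ (-0.555, 0.486, -0.675); φ = arcsin(p_z) ≈ -42.47°, λ = atan2(p_y, p_x) ≈ 138.80°.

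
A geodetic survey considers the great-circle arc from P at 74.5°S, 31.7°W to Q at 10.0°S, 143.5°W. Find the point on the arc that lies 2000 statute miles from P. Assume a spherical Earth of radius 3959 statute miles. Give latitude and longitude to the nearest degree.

≈ 64°S, 116°W

Write both endpoints as unit vectors p₁, p₂ with components (cos φ cos λ, cos φ sin λ, sin φ).
The central angle between the endpoints is δ = arccos(p₁·p₂) ≈ 1.501 rad (86.0°). The total great-circle distance is δ·R ≈ 1.501 × 3959 ≈ 5943 mi, so the target fraction is f = 2000/5943 ≈ 0.337.
Interpolate at f ≈ 0.337 with slerp weights a = sin((1−f)δ)/sin δ ≈ 0.841, b = sin(fδ)/sin δ ≈ 0.485.
p = a·p₁ + b·p₂ ≈ (-0.193, -0.402, -0.895); φ = arcsin(p_z) ≈ -63.50°, λ = atan2(p_y, p_x) ≈ -115.60°.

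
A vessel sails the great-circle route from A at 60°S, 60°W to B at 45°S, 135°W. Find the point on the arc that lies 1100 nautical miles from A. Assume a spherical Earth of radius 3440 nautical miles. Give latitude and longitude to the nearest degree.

Write both endpoints as unit vectors p₁, p₂ with components (cos φ cos λ, cos φ sin λ, sin φ).
The central angle between the endpoints is δ = arccos(p₁·p₂) ≈ 0.790 rad (45.3°). The total great-circle distance is δ·R ≈ 0.790 × 3440 ≈ 2717 nmi, so the target fraction is f = 1100/2717 ≈ 0.405.
Interpolate at f ≈ 0.405 with slerp weights a = sin((1−f)δ)/sin δ ≈ 0.638, b = sin(fδ)/sin δ ≈ 0.443.
p = a·p₁ + b·p₂ ≈ (-0.062, -0.497, -0.865); φ = arcsin(p_z) ≈ -59.92°, λ = atan2(p_y, p_x) ≈ -97.08°.

≈ 60°S, 97°W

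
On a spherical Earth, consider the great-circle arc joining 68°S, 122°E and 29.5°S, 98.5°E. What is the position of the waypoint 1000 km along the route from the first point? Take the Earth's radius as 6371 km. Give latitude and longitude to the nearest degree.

≈ 60°S, 112°E

From cos δ = sin φ₁ sin φ₂ + cos φ₁ cos φ₂ cos Δλ, the central angle is δ ≈ 0.714 rad (40.9°). The total great-circle distance is δ·R ≈ 0.714 × 6371 ≈ 4551 km, so the target fraction is f = 1000/4551 ≈ 0.220.
Interpolate at f ≈ 0.220 with slerp weights a = sin((1−f)δ)/sin δ ≈ 0.807, b = sin(fδ)/sin δ ≈ 0.239.
p = a·p₁ + b·p₂ ≈ (-0.191, 0.462, -0.866); φ = arcsin(p_z) ≈ -60.01°, λ = atan2(p_y, p_x) ≈ 112.46°.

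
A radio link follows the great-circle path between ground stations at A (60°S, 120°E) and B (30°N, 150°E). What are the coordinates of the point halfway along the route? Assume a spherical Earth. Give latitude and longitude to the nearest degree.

≈ (15°S, 139°E)

The haversine formula gives a central angle δ ≈ 1.629 rad (93.3°) between the endpoints.
Interpolate at f = 1/2 with slerp weights a = sin((1−f)δ)/sin δ ≈ 0.729, b = sin(fδ)/sin δ ≈ 0.729.
p = a·p₁ + b·p₂ ≈ (-0.729, 0.631, -0.267); φ = arcsin(p_z) ≈ -15.47°, λ = atan2(p_y, p_x) ≈ 139.11°.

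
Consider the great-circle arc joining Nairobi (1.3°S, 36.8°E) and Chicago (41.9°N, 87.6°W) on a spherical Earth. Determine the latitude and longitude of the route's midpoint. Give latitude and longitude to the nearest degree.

≈ 37°N, 10°W

Convert each endpoint to a unit vector on the sphere (x = cos φ cos λ, y = cos φ sin λ, z = sin φ).
The central angle between the endpoints is δ = arccos(p₁·p₂) ≈ 2.021 rad (115.8°).
Interpolate at f = 1/2 with slerp weights a = sin((1−f)δ)/sin δ ≈ 0.941, b = sin(fδ)/sin δ ≈ 0.941.
p = a·p₁ + b·p₂ ≈ (0.783, -0.136, 0.607); φ = arcsin(p_z) ≈ 37.39°, λ = atan2(p_y, p_x) ≈ -9.88°.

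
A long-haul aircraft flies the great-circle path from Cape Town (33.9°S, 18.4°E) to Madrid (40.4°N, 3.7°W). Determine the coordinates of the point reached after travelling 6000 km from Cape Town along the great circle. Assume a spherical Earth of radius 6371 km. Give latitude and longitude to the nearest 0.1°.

Convert each endpoint to a unit vector on the sphere (x = cos φ cos λ, y = cos φ sin λ, z = sin φ).
The central angle between the endpoints is δ = arccos(p₁·p₂) ≈ 1.345 rad (77.0°). The total great-circle distance is δ·R ≈ 1.345 × 6371 ≈ 8567 km, so the target fraction is f = 6000/8567 ≈ 0.700.
Interpolate at f ≈ 0.700 with slerp weights a = sin((1−f)δ)/sin δ ≈ 0.402, b = sin(fδ)/sin δ ≈ 0.830.
p = a·p₁ + b·p₂ ≈ (0.947, 0.065, 0.313); φ = arcsin(p_z) ≈ 18.26°, λ = atan2(p_y, p_x) ≈ 3.90°.

≈ (18.3°N, 3.9°E)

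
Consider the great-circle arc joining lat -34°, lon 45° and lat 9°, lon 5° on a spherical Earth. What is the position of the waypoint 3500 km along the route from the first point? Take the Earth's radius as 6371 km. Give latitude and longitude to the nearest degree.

From cos δ = sin φ₁ sin φ₂ + cos φ₁ cos φ₂ cos Δλ, the central angle is δ ≈ 1.001 rad (57.3°). The total great-circle distance is δ·R ≈ 1.001 × 6371 ≈ 6375 km, so the target fraction is f = 3500/6375 ≈ 0.549.
Interpolate at f ≈ 0.549 with slerp weights a = sin((1−f)δ)/sin δ ≈ 0.518, b = sin(fδ)/sin δ ≈ 0.620.
p = a·p₁ + b·p₂ ≈ (0.914, 0.357, -0.193); φ = arcsin(p_z) ≈ -11.11°, λ = atan2(p_y, p_x) ≈ 21.34°.

≈ lat -11°, lon 21°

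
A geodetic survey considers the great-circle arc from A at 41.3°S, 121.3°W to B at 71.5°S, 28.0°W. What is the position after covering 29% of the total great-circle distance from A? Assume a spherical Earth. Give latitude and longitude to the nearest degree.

Convert each endpoint to a unit vector on the sphere (x = cos φ cos λ, y = cos φ sin λ, z = sin φ).
The central angle between the endpoints is δ = arccos(p₁·p₂) ≈ 0.912 rad (52.3°).
Interpolate at f = 0.29 with slerp weights a = sin((1−f)δ)/sin δ ≈ 0.763, b = sin(fδ)/sin δ ≈ 0.331.
p = a·p₁ + b·p₂ ≈ (-0.205, -0.539, -0.817); φ = arcsin(p_z) ≈ -54.78°, λ = atan2(p_y, p_x) ≈ -110.84°.

≈ 55°S, 111°W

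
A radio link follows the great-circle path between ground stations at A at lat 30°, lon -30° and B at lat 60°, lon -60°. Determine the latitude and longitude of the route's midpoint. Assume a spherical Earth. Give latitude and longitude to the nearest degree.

From cos δ = sin φ₁ sin φ₂ + cos φ₁ cos φ₂ cos Δλ, the central angle is δ ≈ 0.630 rad (36.1°).
Interpolate at f = 1/2 with slerp weights a = sin((1−f)δ)/sin δ ≈ 0.526, b = sin(fδ)/sin δ ≈ 0.526.
p = a·p₁ + b·p₂ ≈ (0.526, -0.455, 0.718); φ = arcsin(p_z) ≈ 45.92°, λ = atan2(p_y, p_x) ≈ -40.89°.

≈ lat 46°, lon -41°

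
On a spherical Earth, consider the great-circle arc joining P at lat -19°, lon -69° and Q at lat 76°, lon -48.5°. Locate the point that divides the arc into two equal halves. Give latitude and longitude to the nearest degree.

≈ lat 29°, lon -65°

From cos δ = sin φ₁ sin φ₂ + cos φ₁ cos φ₂ cos Δλ, the central angle is δ ≈ 1.673 rad (95.8°).
Interpolate at f = 1/2 with slerp weights a = sin((1−f)δ)/sin δ ≈ 0.746, b = sin(fδ)/sin δ ≈ 0.746.
p = a·p₁ + b·p₂ ≈ (0.372, -0.794, 0.481); φ = arcsin(p_z) ≈ 28.75°, λ = atan2(p_y, p_x) ≈ -64.87°.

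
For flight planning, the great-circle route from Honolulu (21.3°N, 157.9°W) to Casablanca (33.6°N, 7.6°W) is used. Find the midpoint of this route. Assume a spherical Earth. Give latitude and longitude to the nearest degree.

≈ 63°N, 95°W

The haversine formula gives a central angle δ ≈ 2.064 rad (118.2°) between the endpoints.
Interpolate at f = 1/2 with slerp weights a = sin((1−f)δ)/sin δ ≈ 0.974, b = sin(fδ)/sin δ ≈ 0.974.
p = a·p₁ + b·p₂ ≈ (-0.037, -0.449, 0.893); φ = arcsin(p_z) ≈ 63.24°, λ = atan2(p_y, p_x) ≈ -94.67°.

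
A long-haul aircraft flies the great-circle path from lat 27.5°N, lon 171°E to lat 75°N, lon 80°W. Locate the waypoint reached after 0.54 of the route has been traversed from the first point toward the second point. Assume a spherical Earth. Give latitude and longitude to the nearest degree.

Convert each endpoint to a unit vector on the sphere (x = cos φ cos λ, y = cos φ sin λ, z = sin φ).
The central angle between the endpoints is δ = arccos(p₁·p₂) ≈ 1.190 rad (68.2°).
Interpolate at f = 0.54 with slerp weights a = sin((1−f)δ)/sin δ ≈ 0.561, b = sin(fδ)/sin δ ≈ 0.646.
p = a·p₁ + b·p₂ ≈ (-0.462, -0.087, 0.883); φ = arcsin(p_z) ≈ 61.95°, λ = atan2(p_y, p_x) ≈ -169.37°.

≈ lat 62°N, lon 169°W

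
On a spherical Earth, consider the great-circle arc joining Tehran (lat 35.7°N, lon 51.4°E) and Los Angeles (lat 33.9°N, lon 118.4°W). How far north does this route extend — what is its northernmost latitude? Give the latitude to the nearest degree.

The great circle lies in the plane with unit normal n̂ = (p₁ × p₂)/|p₁ × p₂|.
Here n̂_z ≈ -0.127; the vertex latitude is φ_max = arccos|n̂_z| ≈ 82.7°.
Check via Clairaut: cos φ_max = |cos φ₁| · sin C = cos(35.7°)·sin(9.0°) ≈ 0.127, again giving ≈ 82.7°.

≈ 83°N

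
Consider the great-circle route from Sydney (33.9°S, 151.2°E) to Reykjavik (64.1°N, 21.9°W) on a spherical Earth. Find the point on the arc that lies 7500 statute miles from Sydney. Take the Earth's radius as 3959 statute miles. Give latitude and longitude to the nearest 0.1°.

Write both endpoints as unit vectors p₁, p₂ with components (cos φ cos λ, cos φ sin λ, sin φ).
The central angle between the endpoints is δ = arccos(p₁·p₂) ≈ 2.609 rad (149.5°). The total great-circle distance is δ·R ≈ 2.609 × 3959 ≈ 10330 mi, so the target fraction is f = 7500/10330 ≈ 0.726.
Interpolate at f ≈ 0.726 with slerp weights a = sin((1−f)δ)/sin δ ≈ 1.292, b = sin(fδ)/sin δ ≈ 1.868.
p = a·p₁ + b·p₂ ≈ (-0.182, 0.212, 0.960); φ = arcsin(p_z) ≈ 73.75°, λ = atan2(p_y, p_x) ≈ 130.69°.

≈ 73.8°N, 130.7°E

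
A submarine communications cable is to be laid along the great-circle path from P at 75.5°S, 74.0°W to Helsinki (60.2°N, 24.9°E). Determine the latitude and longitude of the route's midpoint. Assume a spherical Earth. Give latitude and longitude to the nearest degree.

≈ 11°S, 3°W

Write both endpoints as unit vectors p₁, p₂ with components (cos φ cos λ, cos φ sin λ, sin φ).
The central angle between the endpoints is δ = arccos(p₁·p₂) ≈ 2.605 rad (149.2°).
Interpolate at f = 1/2 with slerp weights a = sin((1−f)δ)/sin δ ≈ 1.886, b = sin(fδ)/sin δ ≈ 1.886.
p = a·p₁ + b·p₂ ≈ (0.980, -0.059, -0.189); φ = arcsin(p_z) ≈ -10.91°, λ = atan2(p_y, p_x) ≈ -3.46°.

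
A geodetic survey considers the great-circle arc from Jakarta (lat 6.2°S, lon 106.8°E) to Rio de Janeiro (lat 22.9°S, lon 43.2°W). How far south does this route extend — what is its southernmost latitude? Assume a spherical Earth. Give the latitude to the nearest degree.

The great circle lies in the plane with unit normal n̂ = (p₁ × p₂)/|p₁ × p₂|.
Here n̂_z ≈ -0.694; the vertex latitude is φ_max = arccos|n̂_z| ≈ 46.1°.
Check via Clairaut: cos φ_max = |cos φ₁| · sin C = cos(6.2°)·sin(135.8°) ≈ 0.694, again giving ≈ 46.1°.

≈ 46°S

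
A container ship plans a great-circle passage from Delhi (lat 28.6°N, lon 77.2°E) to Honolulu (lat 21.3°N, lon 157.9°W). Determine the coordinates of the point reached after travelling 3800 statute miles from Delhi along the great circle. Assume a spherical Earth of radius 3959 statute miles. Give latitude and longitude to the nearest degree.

The haversine formula gives a central angle δ ≈ 1.869 rad (107.1°) between the endpoints. The total great-circle distance is δ·R ≈ 1.869 × 3959 ≈ 7401 mi, so the target fraction is f = 3800/7401 ≈ 0.513.
Interpolate at f ≈ 0.513 with slerp weights a = sin((1−f)δ)/sin δ ≈ 0.826, b = sin(fδ)/sin δ ≈ 0.857.
p = a·p₁ + b·p₂ ≈ (-0.579, 0.407, 0.707); φ = arcsin(p_z) ≈ 44.96°, λ = atan2(p_y, p_x) ≈ 144.93°.

≈ lat 45°N, lon 145°E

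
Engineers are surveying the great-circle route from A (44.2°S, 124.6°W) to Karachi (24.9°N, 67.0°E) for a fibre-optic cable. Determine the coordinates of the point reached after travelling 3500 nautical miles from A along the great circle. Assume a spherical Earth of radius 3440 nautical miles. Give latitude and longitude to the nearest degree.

Convert each endpoint to a unit vector on the sphere (x = cos φ cos λ, y = cos φ sin λ, z = sin φ).
The central angle between the endpoints is δ = arccos(p₁·p₂) ≈ 2.767 rad (158.5°). The total great-circle distance is δ·R ≈ 2.767 × 3440 ≈ 9517 nmi, so the target fraction is f = 3500/9517 ≈ 0.368.
Interpolate at f ≈ 0.368 with slerp weights a = sin((1−f)δ)/sin δ ≈ 2.687, b = sin(fδ)/sin δ ≈ 2.323.
p = a·p₁ + b·p₂ ≈ (-0.271, 0.354, -0.895); φ = arcsin(p_z) ≈ -63.55°, λ = atan2(p_y, p_x) ≈ 127.41°.

≈ (64°S, 127°E)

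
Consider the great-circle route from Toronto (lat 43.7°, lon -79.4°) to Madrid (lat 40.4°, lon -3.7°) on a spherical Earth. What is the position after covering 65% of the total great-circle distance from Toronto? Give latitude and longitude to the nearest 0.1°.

Convert each endpoint to a unit vector on the sphere (x = cos φ cos λ, y = cos φ sin λ, z = sin φ).
The central angle between the endpoints is δ = arccos(p₁·p₂) ≈ 0.947 rad (54.3°).
Interpolate at f = 0.65 with slerp weights a = sin((1−f)δ)/sin δ ≈ 0.401, b = sin(fδ)/sin δ ≈ 0.711.
p = a·p₁ + b·p₂ ≈ (0.594, -0.320, 0.738); φ = arcsin(p_z) ≈ 47.57°, λ = atan2(p_y, p_x) ≈ -28.31°.

≈ lat 47.6°, lon -28.3°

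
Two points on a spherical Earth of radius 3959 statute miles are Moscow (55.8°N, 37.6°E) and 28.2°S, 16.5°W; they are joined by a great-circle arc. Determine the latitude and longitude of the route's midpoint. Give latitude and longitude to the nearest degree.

Convert each endpoint to a unit vector on the sphere (x = cos φ cos λ, y = cos φ sin λ, z = sin φ).
The central angle between the endpoints is δ = arccos(p₁·p₂) ≈ 1.671 rad (95.8°).
Interpolate at f = 1/2 with slerp weights a = sin((1−f)δ)/sin δ ≈ 0.746, b = sin(fδ)/sin δ ≈ 0.746.
p = a·p₁ + b·p₂ ≈ (0.962, 0.069, 0.264); φ = arcsin(p_z) ≈ 15.33°, λ = atan2(p_y, p_x) ≈ 4.11°.

≈ 15°N, 4°E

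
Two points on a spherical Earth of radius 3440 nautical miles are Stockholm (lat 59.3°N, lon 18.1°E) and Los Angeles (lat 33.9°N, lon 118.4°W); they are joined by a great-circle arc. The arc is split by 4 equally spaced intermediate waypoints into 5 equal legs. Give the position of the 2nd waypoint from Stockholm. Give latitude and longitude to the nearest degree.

≈ lat 72°N, lon 61°W

Write both endpoints as unit vectors p₁, p₂ with components (cos φ cos λ, cos φ sin λ, sin φ).
The central angle between the endpoints is δ = arccos(p₁·p₂) ≈ 1.398 rad (80.1°).
Interpolate at f = 2/5 with slerp weights a = sin((1−f)δ)/sin δ ≈ 0.755, b = sin(fδ)/sin δ ≈ 0.538.
p = a·p₁ + b·p₂ ≈ (0.154, -0.273, 0.950); φ = arcsin(p_z) ≈ 71.72°, λ = atan2(p_y, p_x) ≈ -60.64°.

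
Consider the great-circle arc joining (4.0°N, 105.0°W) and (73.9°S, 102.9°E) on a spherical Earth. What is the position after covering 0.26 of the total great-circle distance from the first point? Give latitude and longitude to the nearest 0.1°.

Write both endpoints as unit vectors p₁, p₂ with components (cos φ cos λ, cos φ sin λ, sin φ).
The central angle between the endpoints is δ = arccos(p₁·p₂) ≈ 1.888 rad (108.1°).
Interpolate at f = 0.26 with slerp weights a = sin((1−f)δ)/sin δ ≈ 1.036, b = sin(fδ)/sin δ ≈ 0.496.
p = a·p₁ + b·p₂ ≈ (-0.298, -0.865, -0.404); φ = arcsin(p_z) ≈ -23.84°, λ = atan2(p_y, p_x) ≈ -109.03°.

≈ (23.8°S, 109.0°W)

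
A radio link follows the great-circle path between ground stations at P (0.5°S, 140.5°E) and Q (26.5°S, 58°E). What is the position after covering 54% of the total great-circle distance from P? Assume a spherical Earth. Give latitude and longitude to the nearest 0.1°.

From cos δ = sin φ₁ sin φ₂ + cos φ₁ cos φ₂ cos Δλ, the central angle is δ ≈ 1.450 rad (83.1°).
Interpolate at f = 0.54 with slerp weights a = sin((1−f)δ)/sin δ ≈ 0.623, b = sin(fδ)/sin δ ≈ 0.711.
p = a·p₁ + b·p₂ ≈ (-0.144, 0.936, -0.322); φ = arcsin(p_z) ≈ -18.81°, λ = atan2(p_y, p_x) ≈ 98.74°.

≈ (18.8°S, 98.7°E)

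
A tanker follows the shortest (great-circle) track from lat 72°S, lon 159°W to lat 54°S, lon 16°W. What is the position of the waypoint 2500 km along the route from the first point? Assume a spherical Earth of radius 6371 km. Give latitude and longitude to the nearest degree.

≈ lat 80°S, lon 56°W

Write both endpoints as unit vectors p₁, p₂ with components (cos φ cos λ, cos φ sin λ, sin φ).
The central angle between the endpoints is δ = arccos(p₁·p₂) ≈ 0.896 rad (51.4°). The total great-circle distance is δ·R ≈ 0.896 × 6371 ≈ 5712 km, so the target fraction is f = 2500/5712 ≈ 0.438.
Interpolate at f ≈ 0.438 with slerp weights a = sin((1−f)δ)/sin δ ≈ 0.618, b = sin(fδ)/sin δ ≈ 0.490.
p = a·p₁ + b·p₂ ≈ (0.098, -0.148, -0.984); φ = arcsin(p_z) ≈ -79.78°, λ = atan2(p_y, p_x) ≈ -56.39°.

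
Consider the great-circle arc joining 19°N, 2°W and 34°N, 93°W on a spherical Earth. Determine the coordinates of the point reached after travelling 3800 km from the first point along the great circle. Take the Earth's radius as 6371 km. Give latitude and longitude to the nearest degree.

≈ 34°N, 37°W

The haversine formula gives a central angle δ ≈ 1.402 rad (80.3°) between the endpoints. The total great-circle distance is δ·R ≈ 1.402 × 6371 ≈ 8930 km, so the target fraction is f = 3800/8930 ≈ 0.426.
Interpolate at f ≈ 0.426 with slerp weights a = sin((1−f)δ)/sin δ ≈ 0.731, b = sin(fδ)/sin δ ≈ 0.570.
p = a·p₁ + b·p₂ ≈ (0.666, -0.496, 0.557); φ = arcsin(p_z) ≈ 33.83°, λ = atan2(p_y, p_x) ≈ -36.66°.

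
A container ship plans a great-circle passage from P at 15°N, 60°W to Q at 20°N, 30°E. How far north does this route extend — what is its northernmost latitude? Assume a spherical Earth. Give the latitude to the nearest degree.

≈ 24°N

The great circle lies in the plane with unit normal n̂ = (p₁ × p₂)/|p₁ × p₂|.
Here n̂_z ≈ +0.911; the vertex latitude is φ_max = arccos|n̂_z| ≈ 24.3°.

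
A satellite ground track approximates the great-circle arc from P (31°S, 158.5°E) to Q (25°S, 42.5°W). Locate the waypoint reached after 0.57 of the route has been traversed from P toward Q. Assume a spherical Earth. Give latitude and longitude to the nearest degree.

≈ (68°S, 91°W)

Convert each endpoint to a unit vector on the sphere (x = cos φ cos λ, y = cos φ sin λ, z = sin φ).
The central angle between the endpoints is δ = arccos(p₁·p₂) ≈ 2.103 rad (120.5°).
Interpolate at f = 0.57 with slerp weights a = sin((1−f)δ)/sin δ ≈ 0.912, b = sin(fδ)/sin δ ≈ 1.081.
p = a·p₁ + b·p₂ ≈ (-0.005, -0.375, -0.927); φ = arcsin(p_z) ≈ -67.95°, λ = atan2(p_y, p_x) ≈ -90.78°.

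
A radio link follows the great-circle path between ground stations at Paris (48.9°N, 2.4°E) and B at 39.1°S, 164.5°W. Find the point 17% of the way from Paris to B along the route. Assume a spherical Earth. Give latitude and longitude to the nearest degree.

Convert each endpoint to a unit vector on the sphere (x = cos φ cos λ, y = cos φ sin λ, z = sin φ).
The central angle between the endpoints is δ = arccos(p₁·p₂) ≈ 2.905 rad (166.4°).
Interpolate at f = 0.17 with slerp weights a = sin((1−f)δ)/sin δ ≈ 2.846, b = sin(fδ)/sin δ ≈ 2.022.
p = a·p₁ + b·p₂ ≈ (0.357, -0.341, 0.870); φ = arcsin(p_z) ≈ 60.40°, λ = atan2(p_y, p_x) ≈ -43.66°.

≈ 60°N, 44°W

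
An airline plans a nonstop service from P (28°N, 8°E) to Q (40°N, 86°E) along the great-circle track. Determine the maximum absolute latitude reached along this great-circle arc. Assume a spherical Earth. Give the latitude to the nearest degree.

The great circle lies in the plane with unit normal n̂ = (p₁ × p₂)/|p₁ × p₂|.
Here n̂_z ≈ +0.738; the vertex latitude is φ_max = arccos|n̂_z| ≈ 42.5°.
Check via Clairaut: cos φ_max = |cos φ₁| · sin C = cos(28.0°)·sin(56.7°) ≈ 0.738, again giving ≈ 42.5°.

≈ 42°N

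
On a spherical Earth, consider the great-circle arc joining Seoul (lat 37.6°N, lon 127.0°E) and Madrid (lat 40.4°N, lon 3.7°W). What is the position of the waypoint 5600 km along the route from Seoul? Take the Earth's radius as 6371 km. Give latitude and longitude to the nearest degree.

≈ lat 63°N, lon 52°E

Write both endpoints as unit vectors p₁, p₂ with components (cos φ cos λ, cos φ sin λ, sin φ).
The central angle between the endpoints is δ = arccos(p₁·p₂) ≈ 1.569 rad (89.9°). The total great-circle distance is δ·R ≈ 1.569 × 6371 ≈ 9995 km, so the target fraction is f = 5600/9995 ≈ 0.560.
Interpolate at f ≈ 0.560 with slerp weights a = sin((1−f)δ)/sin δ ≈ 0.636, b = sin(fδ)/sin δ ≈ 0.770.
p = a·p₁ + b·p₂ ≈ (0.282, 0.365, 0.887); φ = arcsin(p_z) ≈ 62.55°, λ = atan2(p_y, p_x) ≈ 52.32°.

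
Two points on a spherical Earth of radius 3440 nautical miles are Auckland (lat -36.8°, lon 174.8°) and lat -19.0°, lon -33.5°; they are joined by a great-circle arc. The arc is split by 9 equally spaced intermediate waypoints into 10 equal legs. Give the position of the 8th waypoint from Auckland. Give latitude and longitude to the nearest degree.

Convert each endpoint to a unit vector on the sphere (x = cos φ cos λ, y = cos φ sin λ, z = sin φ).
The central angle between the endpoints is δ = arccos(p₁·p₂) ≈ 2.062 rad (118.1°).
Interpolate at f = 8/10 with slerp weights a = sin((1−f)δ)/sin δ ≈ 0.455, b = sin(fδ)/sin δ ≈ 1.131.
p = a·p₁ + b·p₂ ≈ (0.529, -0.557, -0.640); φ = arcsin(p_z) ≈ -39.82°, λ = atan2(p_y, p_x) ≈ -46.48°.

≈ lat -40°, lon -46°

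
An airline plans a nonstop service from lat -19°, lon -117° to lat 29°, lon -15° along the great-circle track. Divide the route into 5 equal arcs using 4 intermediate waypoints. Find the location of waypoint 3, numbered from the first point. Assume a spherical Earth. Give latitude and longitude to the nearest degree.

Write both endpoints as unit vectors p₁, p₂ with components (cos φ cos λ, cos φ sin λ, sin φ).
The central angle between the endpoints is δ = arccos(p₁·p₂) ≈ 1.907 rad (109.3°).
Interpolate at f = 3/5 with slerp weights a = sin((1−f)δ)/sin δ ≈ 0.732, b = sin(fδ)/sin δ ≈ 0.964.
p = a·p₁ + b·p₂ ≈ (0.500, -0.835, 0.229); φ = arcsin(p_z) ≈ 13.25°, λ = atan2(p_y, p_x) ≈ -59.06°.

≈ lat 13°, lon -59°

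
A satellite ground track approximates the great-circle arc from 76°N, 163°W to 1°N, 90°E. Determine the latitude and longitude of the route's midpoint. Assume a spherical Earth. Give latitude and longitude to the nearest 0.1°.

≈ 45.9°N, 104.0°E

Write both endpoints as unit vectors p₁, p₂ with components (cos φ cos λ, cos φ sin λ, sin φ).
The central angle between the endpoints is δ = arccos(p₁·p₂) ≈ 1.625 rad (93.1°).
Interpolate at f = 1/2 with slerp weights a = sin((1−f)δ)/sin δ ≈ 0.727, b = sin(fδ)/sin δ ≈ 0.727.
p = a·p₁ + b·p₂ ≈ (-0.168, 0.675, 0.718); φ = arcsin(p_z) ≈ 45.89°, λ = atan2(p_y, p_x) ≈ 103.98°.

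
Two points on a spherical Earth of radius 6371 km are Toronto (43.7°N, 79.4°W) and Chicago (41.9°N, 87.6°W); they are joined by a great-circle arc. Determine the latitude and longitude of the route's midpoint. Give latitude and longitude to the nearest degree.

≈ 43°N, 84°W

Convert each endpoint to a unit vector on the sphere (x = cos φ cos λ, y = cos φ sin λ, z = sin φ).
The central angle between the endpoints is δ = arccos(p₁·p₂) ≈ 0.110 rad (6.3°).
Interpolate at f = 1/2 with slerp weights a = sin((1−f)δ)/sin δ ≈ 0.501, b = sin(fδ)/sin δ ≈ 0.501.
p = a·p₁ + b·p₂ ≈ (0.082, -0.728, 0.680); φ = arcsin(p_z) ≈ 42.87°, λ = atan2(p_y, p_x) ≈ -83.56°.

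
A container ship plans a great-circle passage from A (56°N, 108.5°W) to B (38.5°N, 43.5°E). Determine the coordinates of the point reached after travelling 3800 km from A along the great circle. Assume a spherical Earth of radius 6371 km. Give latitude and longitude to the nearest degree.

From cos δ = sin φ₁ sin φ₂ + cos φ₁ cos φ₂ cos Δλ, the central angle is δ ≈ 1.441 rad (82.5°). The total great-circle distance is δ·R ≈ 1.441 × 6371 ≈ 9179 km, so the target fraction is f = 3800/9179 ≈ 0.414.
Interpolate at f ≈ 0.414 with slerp weights a = sin((1−f)δ)/sin δ ≈ 0.754, b = sin(fδ)/sin δ ≈ 0.566.
p = a·p₁ + b·p₂ ≈ (0.188, -0.095, 0.978); φ = arcsin(p_z) ≈ 77.86°, λ = atan2(p_y, p_x) ≈ -26.73°.

≈ (78°N, 27°W)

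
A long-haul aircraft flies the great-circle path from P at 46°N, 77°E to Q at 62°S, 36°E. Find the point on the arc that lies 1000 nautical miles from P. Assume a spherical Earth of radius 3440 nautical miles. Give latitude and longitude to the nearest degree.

≈ 30°N, 71°E

From cos δ = sin φ₁ sin φ₂ + cos φ₁ cos φ₂ cos Δλ, the central angle is δ ≈ 1.970 rad (112.9°). The total great-circle distance is δ·R ≈ 1.970 × 3440 ≈ 6778 nmi, so the target fraction is f = 1000/6778 ≈ 0.148.
Interpolate at f ≈ 0.148 with slerp weights a = sin((1−f)δ)/sin δ ≈ 1.079, b = sin(fδ)/sin δ ≈ 0.311.
p = a·p₁ + b·p₂ ≈ (0.287, 0.816, 0.502); φ = arcsin(p_z) ≈ 30.10°, λ = atan2(p_y, p_x) ≈ 70.64°.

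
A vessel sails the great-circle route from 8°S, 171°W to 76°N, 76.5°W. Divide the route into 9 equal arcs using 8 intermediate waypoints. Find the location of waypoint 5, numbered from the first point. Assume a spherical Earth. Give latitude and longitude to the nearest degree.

Write both endpoints as unit vectors p₁, p₂ with components (cos φ cos λ, cos φ sin λ, sin φ).
The central angle between the endpoints is δ = arccos(p₁·p₂) ≈ 1.725 rad (98.8°).
Interpolate at f = 5/9 with slerp weights a = sin((1−f)δ)/sin δ ≈ 0.702, b = sin(fδ)/sin δ ≈ 0.828.
p = a·p₁ + b·p₂ ≈ (-0.640, -0.304, 0.706); φ = arcsin(p_z) ≈ 44.90°, λ = atan2(p_y, p_x) ≈ -154.62°.

≈ 45°N, 155°W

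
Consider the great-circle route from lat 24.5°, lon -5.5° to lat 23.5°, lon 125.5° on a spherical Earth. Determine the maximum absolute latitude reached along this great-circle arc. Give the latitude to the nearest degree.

The great circle lies in the plane with unit normal n̂ = (p₁ × p₂)/|p₁ × p₂|.
Here n̂_z ≈ +0.682; the vertex latitude is φ_max = arccos|n̂_z| ≈ 47.0°.
Check via Clairaut: cos φ_max = |cos φ₁| · sin C = cos(24.5°)·sin(48.5°) ≈ 0.682, again giving ≈ 47.0°.

≈ 47°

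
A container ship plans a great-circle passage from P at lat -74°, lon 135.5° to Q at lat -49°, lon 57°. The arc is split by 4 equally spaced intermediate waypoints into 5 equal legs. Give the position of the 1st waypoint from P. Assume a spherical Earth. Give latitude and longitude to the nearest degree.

Write both endpoints as unit vectors p₁, p₂ with components (cos φ cos λ, cos φ sin λ, sin φ).
The central angle between the endpoints is δ = arccos(p₁·p₂) ≈ 0.705 rad (40.4°).
Interpolate at f = 1/5 with slerp weights a = sin((1−f)δ)/sin δ ≈ 0.825, b = sin(fδ)/sin δ ≈ 0.217.
p = a·p₁ + b·p₂ ≈ (-0.085, 0.279, -0.957); φ = arcsin(p_z) ≈ -73.07°, λ = atan2(p_y, p_x) ≈ 106.90°.

≈ lat -73°, lon 107°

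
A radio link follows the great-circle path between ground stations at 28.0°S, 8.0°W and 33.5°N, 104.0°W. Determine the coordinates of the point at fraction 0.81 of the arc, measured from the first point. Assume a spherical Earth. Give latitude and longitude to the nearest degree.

Convert each endpoint to a unit vector on the sphere (x = cos φ cos λ, y = cos φ sin λ, z = sin φ).
The central angle between the endpoints is δ = arccos(p₁·p₂) ≈ 1.914 rad (109.6°).
Interpolate at f = 0.81 with slerp weights a = sin((1−f)δ)/sin δ ≈ 0.378, b = sin(fδ)/sin δ ≈ 1.062.
p = a·p₁ + b·p₂ ≈ (0.116, -0.905, 0.409); φ = arcsin(p_z) ≈ 24.12°, λ = atan2(p_y, p_x) ≈ -82.70°.

≈ 24°N, 83°W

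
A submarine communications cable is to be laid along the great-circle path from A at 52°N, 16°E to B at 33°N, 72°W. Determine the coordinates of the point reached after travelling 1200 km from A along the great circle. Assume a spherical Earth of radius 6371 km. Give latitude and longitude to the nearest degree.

Convert each endpoint to a unit vector on the sphere (x = cos φ cos λ, y = cos φ sin λ, z = sin φ).
The central angle between the endpoints is δ = arccos(p₁·p₂) ≈ 1.107 rad (63.4°). The total great-circle distance is δ·R ≈ 1.107 × 6371 ≈ 7054 km, so the target fraction is f = 1200/7054 ≈ 0.170.
Interpolate at f ≈ 0.170 with slerp weights a = sin((1−f)δ)/sin δ ≈ 0.889, b = sin(fδ)/sin δ ≈ 0.209.
p = a·p₁ + b·p₂ ≈ (0.580, -0.016, 0.814); φ = arcsin(p_z) ≈ 54.52°, λ = atan2(p_y, p_x) ≈ -1.60°.

≈ 55°N, 2°W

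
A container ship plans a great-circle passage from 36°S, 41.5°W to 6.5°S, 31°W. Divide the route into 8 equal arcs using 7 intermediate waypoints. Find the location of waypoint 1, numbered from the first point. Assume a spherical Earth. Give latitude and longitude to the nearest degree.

≈ 32°S, 40°W

Write both endpoints as unit vectors p₁, p₂ with components (cos φ cos λ, cos φ sin λ, sin φ).
The central angle between the endpoints is δ = arccos(p₁·p₂) ≈ 0.542 rad (31.0°).
Interpolate at f = 1/8 with slerp weights a = sin((1−f)δ)/sin δ ≈ 0.885, b = sin(fδ)/sin δ ≈ 0.131.
p = a·p₁ + b·p₂ ≈ (0.648, -0.542, -0.535); φ = arcsin(p_z) ≈ -32.36°, λ = atan2(p_y, p_x) ≈ -39.89°.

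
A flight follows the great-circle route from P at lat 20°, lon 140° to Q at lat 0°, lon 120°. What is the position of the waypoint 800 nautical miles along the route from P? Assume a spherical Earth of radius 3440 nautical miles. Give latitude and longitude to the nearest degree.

≈ lat 11°, lon 130°

Convert each endpoint to a unit vector on the sphere (x = cos φ cos λ, y = cos φ sin λ, z = sin φ).
The central angle between the endpoints is δ = arccos(p₁·p₂) ≈ 0.489 rad (28.0°). The total great-circle distance is δ·R ≈ 0.489 × 3440 ≈ 1681 nmi, so the target fraction is f = 800/1681 ≈ 0.476.
Interpolate at f ≈ 0.476 with slerp weights a = sin((1−f)δ)/sin δ ≈ 0.539, b = sin(fδ)/sin δ ≈ 0.491.
p = a·p₁ + b·p₂ ≈ (-0.634, 0.751, 0.185); φ = arcsin(p_z) ≈ 10.63°, λ = atan2(p_y, p_x) ≈ 130.16°.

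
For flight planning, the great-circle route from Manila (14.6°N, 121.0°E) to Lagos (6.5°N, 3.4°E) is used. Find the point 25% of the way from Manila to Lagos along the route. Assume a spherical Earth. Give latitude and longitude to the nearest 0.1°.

Write both endpoints as unit vectors p₁, p₂ with components (cos φ cos λ, cos φ sin λ, sin φ).
The central angle between the endpoints is δ = arccos(p₁·p₂) ≈ 2.001 rad (114.6°).
Interpolate at f = 0.25 with slerp weights a = sin((1−f)δ)/sin δ ≈ 1.097, b = sin(fδ)/sin δ ≈ 0.528.
p = a·p₁ + b·p₂ ≈ (-0.024, 0.941, 0.336); φ = arcsin(p_z) ≈ 19.66°, λ = atan2(p_y, p_x) ≈ 91.44°.

≈ 19.7°N, 91.4°E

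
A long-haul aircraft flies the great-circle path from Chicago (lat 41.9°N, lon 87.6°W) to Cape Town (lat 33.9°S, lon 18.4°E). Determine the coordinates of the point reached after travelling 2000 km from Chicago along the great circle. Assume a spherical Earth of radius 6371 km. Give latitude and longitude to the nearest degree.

≈ lat 34°N, lon 67°W

The haversine formula gives a central angle δ ≈ 2.145 rad (122.9°) between the endpoints. The total great-circle distance is δ·R ≈ 2.145 × 6371 ≈ 13663 km, so the target fraction is f = 2000/13663 ≈ 0.146.
Interpolate at f ≈ 0.146 with slerp weights a = sin((1−f)δ)/sin δ ≈ 1.151, b = sin(fδ)/sin δ ≈ 0.368.
p = a·p₁ + b·p₂ ≈ (0.325, -0.759, 0.563); φ = arcsin(p_z) ≈ 34.29°, λ = atan2(p_y, p_x) ≈ -66.80°.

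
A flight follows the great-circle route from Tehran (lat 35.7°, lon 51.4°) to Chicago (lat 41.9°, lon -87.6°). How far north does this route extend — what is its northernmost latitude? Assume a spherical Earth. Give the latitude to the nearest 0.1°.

≈ 66.6°

The great circle lies in the plane with unit normal n̂ = (p₁ × p₂)/|p₁ × p₂|.
Here n̂_z ≈ -0.397; the vertex latitude is φ_max = arccos|n̂_z| ≈ 66.6°.
Check via Clairaut: cos φ_max = |cos φ₁| · sin C = cos(35.7°)·sin(29.3°) ≈ 0.397, again giving ≈ 66.6°.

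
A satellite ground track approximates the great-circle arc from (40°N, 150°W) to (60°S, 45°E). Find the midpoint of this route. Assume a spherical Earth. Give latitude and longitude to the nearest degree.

Convert each endpoint to a unit vector on the sphere (x = cos φ cos λ, y = cos φ sin λ, z = sin φ).
The central angle between the endpoints is δ = arccos(p₁·p₂) ≈ 2.756 rad (157.9°).
Interpolate at f = 1/2 with slerp weights a = sin((1−f)δ)/sin δ ≈ 2.611, b = sin(fδ)/sin δ ≈ 2.611.
p = a·p₁ + b·p₂ ≈ (-0.809, -0.077, -0.583); φ = arcsin(p_z) ≈ -35.65°, λ = atan2(p_y, p_x) ≈ -174.57°.

≈ (36°S, 175°W)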